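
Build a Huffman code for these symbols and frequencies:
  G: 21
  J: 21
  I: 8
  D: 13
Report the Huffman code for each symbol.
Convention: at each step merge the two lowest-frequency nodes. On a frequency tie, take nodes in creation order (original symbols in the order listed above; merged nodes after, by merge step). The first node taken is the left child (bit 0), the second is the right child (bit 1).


Huffman tree construction:
Step 1: Merge I(8) + D(13) = 21
Step 2: Merge G(21) + J(21) = 42
Step 3: Merge (I+D)(21) + (G+J)(42) = 63
Read each symbol's code off the tree from the root (left child = 0, right child = 1).

Codes:
  G: 10 (length 2)
  J: 11 (length 2)
  I: 00 (length 2)
  D: 01 (length 2)
Average code length: 126/63 = 2.0000 bits/symbol


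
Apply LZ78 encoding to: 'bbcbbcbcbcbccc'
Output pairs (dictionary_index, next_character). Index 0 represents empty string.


LZ78 encoding steps:
Dictionary: {0: ''}
Step 1: w='' (idx 0), next='b' -> output (0, 'b'), add 'b' as idx 1
Step 2: w='b' (idx 1), next='c' -> output (1, 'c'), add 'bc' as idx 2
Step 3: w='b' (idx 1), next='b' -> output (1, 'b'), add 'bb' as idx 3
Step 4: w='' (idx 0), next='c' -> output (0, 'c'), add 'c' as idx 4
Step 5: w='bc' (idx 2), next='b' -> output (2, 'b'), add 'bcb' as idx 5
Step 6: w='c' (idx 4), next='b' -> output (4, 'b'), add 'cb' as idx 6
Step 7: w='c' (idx 4), next='c' -> output (4, 'c'), add 'cc' as idx 7
Step 8: w='c' (idx 4), end of input -> output (4, '')


Encoded: [(0, 'b'), (1, 'c'), (1, 'b'), (0, 'c'), (2, 'b'), (4, 'b'), (4, 'c'), (4, '')]


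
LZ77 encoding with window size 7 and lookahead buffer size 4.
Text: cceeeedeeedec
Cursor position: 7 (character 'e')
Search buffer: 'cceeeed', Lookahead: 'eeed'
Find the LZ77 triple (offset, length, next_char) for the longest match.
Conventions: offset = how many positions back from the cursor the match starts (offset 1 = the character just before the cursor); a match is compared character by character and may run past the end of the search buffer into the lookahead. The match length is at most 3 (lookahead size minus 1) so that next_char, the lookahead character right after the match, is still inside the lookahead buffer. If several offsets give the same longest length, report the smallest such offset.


Try each offset into the search buffer:
  offset=1 (pos 6, char 'd'): match length 0
  offset=2 (pos 5, char 'e'): match length 1
  offset=3 (pos 4, char 'e'): match length 2
  offset=4 (pos 3, char 'e'): match length 3
  offset=5 (pos 2, char 'e'): match length 3
  offset=6 (pos 1, char 'c'): match length 0
  offset=7 (pos 0, char 'c'): match length 0
Longest match has length 3, found at offsets 4, 5; take the smallest, offset 4.
next_char = character at position 7 + 3 = 10 -> 'd'

Best match: offset=4, length=3 (matching 'eee' starting at position 3)
LZ77 triple: (4, 3, 'd')


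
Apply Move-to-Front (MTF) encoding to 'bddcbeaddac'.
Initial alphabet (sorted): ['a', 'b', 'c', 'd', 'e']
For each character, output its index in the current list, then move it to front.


MTF encoding:
'b': index 1 in ['a', 'b', 'c', 'd', 'e'] -> ['b', 'a', 'c', 'd', 'e']
'd': index 3 in ['b', 'a', 'c', 'd', 'e'] -> ['d', 'b', 'a', 'c', 'e']
'd': index 0 in ['d', 'b', 'a', 'c', 'e'] -> ['d', 'b', 'a', 'c', 'e']
'c': index 3 in ['d', 'b', 'a', 'c', 'e'] -> ['c', 'd', 'b', 'a', 'e']
'b': index 2 in ['c', 'd', 'b', 'a', 'e'] -> ['b', 'c', 'd', 'a', 'e']
'e': index 4 in ['b', 'c', 'd', 'a', 'e'] -> ['e', 'b', 'c', 'd', 'a']
'a': index 4 in ['e', 'b', 'c', 'd', 'a'] -> ['a', 'e', 'b', 'c', 'd']
'd': index 4 in ['a', 'e', 'b', 'c', 'd'] -> ['d', 'a', 'e', 'b', 'c']
'd': index 0 in ['d', 'a', 'e', 'b', 'c'] -> ['d', 'a', 'e', 'b', 'c']
'a': index 1 in ['d', 'a', 'e', 'b', 'c'] -> ['a', 'd', 'e', 'b', 'c']
'c': index 4 in ['a', 'd', 'e', 'b', 'c'] -> ['c', 'a', 'd', 'e', 'b']


Output: [1, 3, 0, 3, 2, 4, 4, 4, 0, 1, 4]


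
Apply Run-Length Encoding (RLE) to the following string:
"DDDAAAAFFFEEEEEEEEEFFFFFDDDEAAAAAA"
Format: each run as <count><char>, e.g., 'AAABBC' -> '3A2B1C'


Scanning runs left to right:
  i=0: run of 'D' x 3 -> '3D'
  i=3: run of 'A' x 4 -> '4A'
  i=7: run of 'F' x 3 -> '3F'
  i=10: run of 'E' x 9 -> '9E'
  i=19: run of 'F' x 5 -> '5F'
  i=24: run of 'D' x 3 -> '3D'
  i=27: run of 'E' x 1 -> '1E'
  i=28: run of 'A' x 6 -> '6A'

RLE = 3D4A3F9E5F3D1E6A


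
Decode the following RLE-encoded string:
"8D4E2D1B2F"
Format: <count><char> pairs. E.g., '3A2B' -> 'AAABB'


Expanding each <count><char> pair:
  8D -> 'DDDDDDDD'
  4E -> 'EEEE'
  2D -> 'DD'
  1B -> 'B'
  2F -> 'FF'

Decoded = DDDDDDDDEEEEDDBFF


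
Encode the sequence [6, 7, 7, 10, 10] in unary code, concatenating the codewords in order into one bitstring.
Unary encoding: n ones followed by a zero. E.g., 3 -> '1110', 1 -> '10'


Encode each number as n ones followed by a terminating 0:
  6 -> 1111110 (7 bits)
  7 -> 11111110 (8 bits)
  7 -> 11111110 (8 bits)
  10 -> 11111111110 (11 bits)
  10 -> 11111111110 (11 bits)
Total length = 7 + 8 + 8 + 11 + 11 = 45 bits.

Unary([6, 7, 7, 10, 10]) = 111111011111110111111101111111111011111111110 (45 bits)


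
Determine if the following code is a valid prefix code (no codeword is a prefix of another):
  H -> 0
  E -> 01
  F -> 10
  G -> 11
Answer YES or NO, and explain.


Checking each pair (does one codeword prefix another?):
  H='0' vs E='01': prefix -- VIOLATION

NO -- this is NOT a valid prefix code. H (0) is a prefix of E (01).


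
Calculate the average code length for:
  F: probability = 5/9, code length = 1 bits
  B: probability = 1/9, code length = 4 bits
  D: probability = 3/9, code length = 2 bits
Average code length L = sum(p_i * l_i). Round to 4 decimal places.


Weighted contributions p_i * l_i:
  F: (5/9) * 1 = 5/9
  B: (1/9) * 4 = 4/9
  D: (3/9) * 2 = 6/9
Sum = (5 + 4 + 6)/9 = 15/9

L = 15/9 = 1.6667 bits/symbol


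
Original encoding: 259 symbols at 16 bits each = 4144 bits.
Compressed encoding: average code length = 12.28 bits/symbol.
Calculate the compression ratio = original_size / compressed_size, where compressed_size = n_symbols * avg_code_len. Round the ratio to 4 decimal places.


original_size = n_symbols * orig_bits = 259 * 16 = 4144 bits
compressed_size = n_symbols * avg_code_len = 259 * 12.28 = 3180.52 bits
ratio = original_size / compressed_size = 4144 / 3180.52 = 1.3029

Compression ratio = 1.3029


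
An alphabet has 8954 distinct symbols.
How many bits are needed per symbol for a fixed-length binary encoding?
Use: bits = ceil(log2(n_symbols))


log2(8954) = 13.1283
Bracket: 2^13 = 8192 < 8954 <= 2^14 = 16384
So ceil(log2(8954)) = 14

bits = ceil(log2(8954)) = ceil(13.1283) = 14 bits


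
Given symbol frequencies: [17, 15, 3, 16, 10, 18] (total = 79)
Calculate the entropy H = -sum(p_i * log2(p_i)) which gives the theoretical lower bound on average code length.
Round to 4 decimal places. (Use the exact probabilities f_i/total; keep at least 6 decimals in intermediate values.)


Per-symbol terms -p_i * log2(p_i) with p_i = f_i/79:
  p = 17/79 = 0.215190: log2(p) = -2.216318, -p*log2(p) = 0.476929
  p = 15/79 = 0.189873: log2(p) = -2.396890, -p*log2(p) = 0.455106
  p = 3/79 = 0.037975: log2(p) = -4.718818, -p*log2(p) = 0.179196
  p = 16/79 = 0.202532: log2(p) = -2.303781, -p*log2(p) = 0.466589
  p = 10/79 = 0.126582: log2(p) = -2.981853, -p*log2(p) = 0.377450
  p = 18/79 = 0.227848: log2(p) = -2.133856, -p*log2(p) = 0.486195
H = 0.476929 + 0.455106 + 0.179196 + 0.466589 + 0.377450 + 0.486195 = 2.441465

H = 2.4415 bits/symbol


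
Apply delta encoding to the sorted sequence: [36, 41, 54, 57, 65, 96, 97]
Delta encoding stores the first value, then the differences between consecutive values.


First value: 36
Deltas:
  41 - 36 = 5
  54 - 41 = 13
  57 - 54 = 3
  65 - 57 = 8
  96 - 65 = 31
  97 - 96 = 1


Delta encoded: [36, 5, 13, 3, 8, 31, 1]


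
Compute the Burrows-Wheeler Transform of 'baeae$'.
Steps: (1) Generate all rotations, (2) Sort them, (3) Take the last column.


Rotations (sorted):
  0: $baeae -> last char: e
  1: ae$bae -> last char: e
  2: aeae$b -> last char: b
  3: baeae$ -> last char: $
  4: e$baea -> last char: a
  5: eae$ba -> last char: a


BWT = eeb$aa


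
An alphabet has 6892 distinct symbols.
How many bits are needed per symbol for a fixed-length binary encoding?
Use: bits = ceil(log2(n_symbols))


log2(6892) = 12.7507
Bracket: 2^12 = 4096 < 6892 <= 2^13 = 8192
So ceil(log2(6892)) = 13

bits = ceil(log2(6892)) = ceil(12.7507) = 13 bits


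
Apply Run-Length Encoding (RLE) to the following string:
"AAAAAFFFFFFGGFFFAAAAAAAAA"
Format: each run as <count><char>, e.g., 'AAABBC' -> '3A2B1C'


Scanning runs left to right:
  i=0: run of 'A' x 5 -> '5A'
  i=5: run of 'F' x 6 -> '6F'
  i=11: run of 'G' x 2 -> '2G'
  i=13: run of 'F' x 3 -> '3F'
  i=16: run of 'A' x 9 -> '9A'

RLE = 5A6F2G3F9A


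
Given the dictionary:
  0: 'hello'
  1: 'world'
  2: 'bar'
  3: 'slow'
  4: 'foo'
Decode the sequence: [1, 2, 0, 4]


Look up each index in the dictionary:
  1 -> 'world'
  2 -> 'bar'
  0 -> 'hello'
  4 -> 'foo'

Decoded: "world bar hello foo"


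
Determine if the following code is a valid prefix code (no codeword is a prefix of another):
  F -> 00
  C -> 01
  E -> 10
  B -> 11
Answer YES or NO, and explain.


Checking each pair (does one codeword prefix another?):
  F='00' vs C='01': no prefix
  F='00' vs E='10': no prefix
  F='00' vs B='11': no prefix
  C='01' vs F='00': no prefix
  C='01' vs E='10': no prefix
  C='01' vs B='11': no prefix
  E='10' vs F='00': no prefix
  E='10' vs C='01': no prefix
  E='10' vs B='11': no prefix
  B='11' vs F='00': no prefix
  B='11' vs C='01': no prefix
  B='11' vs E='10': no prefix
No violation found over all pairs.

YES -- this is a valid prefix code. No codeword is a prefix of any other codeword.


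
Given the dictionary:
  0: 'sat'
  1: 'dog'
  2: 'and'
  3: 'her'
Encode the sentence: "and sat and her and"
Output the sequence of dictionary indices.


Look up each word in the dictionary:
  'and' -> 2
  'sat' -> 0
  'and' -> 2
  'her' -> 3
  'and' -> 2

Encoded: [2, 0, 2, 3, 2]


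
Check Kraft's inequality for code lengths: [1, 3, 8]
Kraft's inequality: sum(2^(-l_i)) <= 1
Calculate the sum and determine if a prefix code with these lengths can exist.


Sum = 2^(-1) + 2^(-3) + 2^(-8)
    = 0.5 + 0.125 + 0.00390625
    = 161/256 = 0.62890625
Since 0.62890625 <= 1, Kraft's inequality IS satisfied.
A prefix code with these lengths CAN exist.

Kraft sum = 0.62890625. Satisfied.


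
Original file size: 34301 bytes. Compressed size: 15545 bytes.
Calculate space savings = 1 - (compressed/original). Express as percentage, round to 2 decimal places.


ratio = compressed/original = 15545/34301 = 0.453194
savings = 1 - ratio = 1 - 0.453194 = 0.546806
as a percentage: 0.546806 * 100 = 54.68%

Space savings = 1 - 15545/34301 = 54.68%


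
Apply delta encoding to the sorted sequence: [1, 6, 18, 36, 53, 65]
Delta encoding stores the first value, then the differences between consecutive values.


First value: 1
Deltas:
  6 - 1 = 5
  18 - 6 = 12
  36 - 18 = 18
  53 - 36 = 17
  65 - 53 = 12


Delta encoded: [1, 5, 12, 18, 17, 12]


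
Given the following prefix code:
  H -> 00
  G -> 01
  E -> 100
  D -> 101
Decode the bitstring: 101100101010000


Decoding step by step:
Bits 101 -> D
Bits 100 -> E
Bits 101 -> D
Bits 01 -> G
Bits 00 -> H
Bits 00 -> H


Decoded message: DEDGHH


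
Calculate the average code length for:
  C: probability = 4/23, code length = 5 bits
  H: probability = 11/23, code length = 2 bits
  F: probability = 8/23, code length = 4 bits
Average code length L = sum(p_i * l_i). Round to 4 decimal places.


Weighted contributions p_i * l_i:
  C: (4/23) * 5 = 20/23
  H: (11/23) * 2 = 22/23
  F: (8/23) * 4 = 32/23
Sum = (20 + 22 + 32)/23 = 74/23

L = 74/23 = 3.2174 bits/symbol


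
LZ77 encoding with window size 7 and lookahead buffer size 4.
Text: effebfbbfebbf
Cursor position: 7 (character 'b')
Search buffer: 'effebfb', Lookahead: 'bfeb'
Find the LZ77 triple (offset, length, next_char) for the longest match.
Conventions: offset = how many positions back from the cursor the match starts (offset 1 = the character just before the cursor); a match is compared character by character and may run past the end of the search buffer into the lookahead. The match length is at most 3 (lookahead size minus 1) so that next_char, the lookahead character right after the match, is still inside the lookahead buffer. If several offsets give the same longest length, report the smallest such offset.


Try each offset into the search buffer:
  offset=1 (pos 6, char 'b'): match length 1
  offset=2 (pos 5, char 'f'): match length 0
  offset=3 (pos 4, char 'b'): match length 2
  offset=4 (pos 3, char 'e'): match length 0
  offset=5 (pos 2, char 'f'): match length 0
  offset=6 (pos 1, char 'f'): match length 0
  offset=7 (pos 0, char 'e'): match length 0
Longest match has length 2 at offset 3.
next_char = character at position 7 + 2 = 9 -> 'e'

Best match: offset=3, length=2 (matching 'bf' starting at position 4)
LZ77 triple: (3, 2, 'e')


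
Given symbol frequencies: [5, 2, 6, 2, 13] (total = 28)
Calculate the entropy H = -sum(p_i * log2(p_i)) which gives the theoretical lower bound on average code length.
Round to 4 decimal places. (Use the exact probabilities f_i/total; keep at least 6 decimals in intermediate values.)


Per-symbol terms -p_i * log2(p_i) with p_i = f_i/28:
  p = 5/28 = 0.178571: log2(p) = -2.485427, -p*log2(p) = 0.443826
  p = 2/28 = 0.071429: log2(p) = -3.807355, -p*log2(p) = 0.271954
  p = 6/28 = 0.214286: log2(p) = -2.222392, -p*log2(p) = 0.476227
  p = 2/28 = 0.071429: log2(p) = -3.807355, -p*log2(p) = 0.271954
  p = 13/28 = 0.464286: log2(p) = -1.106915, -p*log2(p) = 0.513925
H = 0.443826 + 0.271954 + 0.476227 + 0.271954 + 0.513925 = 1.977886

H = 1.9779 bits/symbol


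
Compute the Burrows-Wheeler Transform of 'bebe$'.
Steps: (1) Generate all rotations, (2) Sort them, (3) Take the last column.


Rotations (sorted):
  0: $bebe -> last char: e
  1: be$be -> last char: e
  2: bebe$ -> last char: $
  3: e$beb -> last char: b
  4: ebe$b -> last char: b


BWT = ee$bb


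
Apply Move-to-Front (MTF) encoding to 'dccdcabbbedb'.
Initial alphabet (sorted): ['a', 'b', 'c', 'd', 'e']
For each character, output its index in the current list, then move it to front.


MTF encoding:
'd': index 3 in ['a', 'b', 'c', 'd', 'e'] -> ['d', 'a', 'b', 'c', 'e']
'c': index 3 in ['d', 'a', 'b', 'c', 'e'] -> ['c', 'd', 'a', 'b', 'e']
'c': index 0 in ['c', 'd', 'a', 'b', 'e'] -> ['c', 'd', 'a', 'b', 'e']
'd': index 1 in ['c', 'd', 'a', 'b', 'e'] -> ['d', 'c', 'a', 'b', 'e']
'c': index 1 in ['d', 'c', 'a', 'b', 'e'] -> ['c', 'd', 'a', 'b', 'e']
'a': index 2 in ['c', 'd', 'a', 'b', 'e'] -> ['a', 'c', 'd', 'b', 'e']
'b': index 3 in ['a', 'c', 'd', 'b', 'e'] -> ['b', 'a', 'c', 'd', 'e']
'b': index 0 in ['b', 'a', 'c', 'd', 'e'] -> ['b', 'a', 'c', 'd', 'e']
'b': index 0 in ['b', 'a', 'c', 'd', 'e'] -> ['b', 'a', 'c', 'd', 'e']
'e': index 4 in ['b', 'a', 'c', 'd', 'e'] -> ['e', 'b', 'a', 'c', 'd']
'd': index 4 in ['e', 'b', 'a', 'c', 'd'] -> ['d', 'e', 'b', 'a', 'c']
'b': index 2 in ['d', 'e', 'b', 'a', 'c'] -> ['b', 'd', 'e', 'a', 'c']


Output: [3, 3, 0, 1, 1, 2, 3, 0, 0, 4, 4, 2]


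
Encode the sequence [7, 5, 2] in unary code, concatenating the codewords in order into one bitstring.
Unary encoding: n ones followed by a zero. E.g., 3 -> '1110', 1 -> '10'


Encode each number as n ones followed by a terminating 0:
  7 -> 11111110 (8 bits)
  5 -> 111110 (6 bits)
  2 -> 110 (3 bits)
Total length = 8 + 6 + 3 = 17 bits.

Unary([7, 5, 2]) = 11111110111110110 (17 bits)


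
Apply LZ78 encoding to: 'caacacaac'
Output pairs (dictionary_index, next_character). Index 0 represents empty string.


LZ78 encoding steps:
Dictionary: {0: ''}
Step 1: w='' (idx 0), next='c' -> output (0, 'c'), add 'c' as idx 1
Step 2: w='' (idx 0), next='a' -> output (0, 'a'), add 'a' as idx 2
Step 3: w='a' (idx 2), next='c' -> output (2, 'c'), add 'ac' as idx 3
Step 4: w='ac' (idx 3), next='a' -> output (3, 'a'), add 'aca' as idx 4
Step 5: w='ac' (idx 3), end of input -> output (3, '')


Encoded: [(0, 'c'), (0, 'a'), (2, 'c'), (3, 'a'), (3, '')]


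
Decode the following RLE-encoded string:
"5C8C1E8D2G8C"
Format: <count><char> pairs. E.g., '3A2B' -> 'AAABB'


Expanding each <count><char> pair:
  5C -> 'CCCCC'
  8C -> 'CCCCCCCC'
  1E -> 'E'
  8D -> 'DDDDDDDD'
  2G -> 'GG'
  8C -> 'CCCCCCCC'

Decoded = CCCCCCCCCCCCCEDDDDDDDDGGCCCCCCCC


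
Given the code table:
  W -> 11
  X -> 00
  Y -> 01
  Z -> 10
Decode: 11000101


Decoding:
11 -> W
00 -> X
01 -> Y
01 -> Y


Result: WXYY


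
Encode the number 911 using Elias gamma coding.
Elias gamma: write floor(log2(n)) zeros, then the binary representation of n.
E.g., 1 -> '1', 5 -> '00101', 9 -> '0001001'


num_bits = floor(log2(911)) + 1 = 10
leading_zeros = num_bits - 1 = 9
binary(911) = 1110001111

Elias gamma(911) = '000000000' + '1110001111' = 0000000001110001111 (19 bits)


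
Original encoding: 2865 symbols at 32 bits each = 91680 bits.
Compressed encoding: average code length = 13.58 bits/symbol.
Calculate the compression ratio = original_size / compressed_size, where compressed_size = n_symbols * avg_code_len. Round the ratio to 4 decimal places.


original_size = n_symbols * orig_bits = 2865 * 32 = 91680 bits
compressed_size = n_symbols * avg_code_len = 2865 * 13.58 = 38906.7 bits
ratio = original_size / compressed_size = 91680 / 38906.7 = 2.3564

Compression ratio = 2.3564


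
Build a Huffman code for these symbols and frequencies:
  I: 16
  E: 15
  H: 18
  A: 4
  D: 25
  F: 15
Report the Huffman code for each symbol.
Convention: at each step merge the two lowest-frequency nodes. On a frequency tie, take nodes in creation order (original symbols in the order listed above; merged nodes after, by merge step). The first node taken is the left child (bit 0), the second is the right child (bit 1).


Huffman tree construction:
Step 1: Merge A(4) + E(15) = 19
Step 2: Merge F(15) + I(16) = 31
Step 3: Merge H(18) + (A+E)(19) = 37
Step 4: Merge D(25) + (F+I)(31) = 56
Step 5: Merge (H+(A+E))(37) + (D+(F+I))(56) = 93
Read each symbol's code off the tree from the root (left child = 0, right child = 1).

Codes:
  I: 111 (length 3)
  E: 011 (length 3)
  H: 00 (length 2)
  A: 010 (length 3)
  D: 10 (length 2)
  F: 110 (length 3)
Average code length: 236/93 = 2.5376 bits/symbol


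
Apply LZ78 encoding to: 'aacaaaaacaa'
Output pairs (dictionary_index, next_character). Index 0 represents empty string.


LZ78 encoding steps:
Dictionary: {0: ''}
Step 1: w='' (idx 0), next='a' -> output (0, 'a'), add 'a' as idx 1
Step 2: w='a' (idx 1), next='c' -> output (1, 'c'), add 'ac' as idx 2
Step 3: w='a' (idx 1), next='a' -> output (1, 'a'), add 'aa' as idx 3
Step 4: w='aa' (idx 3), next='a' -> output (3, 'a'), add 'aaa' as idx 4
Step 5: w='' (idx 0), next='c' -> output (0, 'c'), add 'c' as idx 5
Step 6: w='aa' (idx 3), end of input -> output (3, '')


Encoded: [(0, 'a'), (1, 'c'), (1, 'a'), (3, 'a'), (0, 'c'), (3, '')]


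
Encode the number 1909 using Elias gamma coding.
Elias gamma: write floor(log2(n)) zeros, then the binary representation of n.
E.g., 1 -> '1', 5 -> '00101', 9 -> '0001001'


num_bits = floor(log2(1909)) + 1 = 11
leading_zeros = num_bits - 1 = 10
binary(1909) = 11101110101

Elias gamma(1909) = '0000000000' + '11101110101' = 000000000011101110101 (21 bits)


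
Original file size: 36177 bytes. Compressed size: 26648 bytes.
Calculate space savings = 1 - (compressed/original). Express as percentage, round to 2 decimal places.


ratio = compressed/original = 26648/36177 = 0.736601
savings = 1 - ratio = 1 - 0.736601 = 0.263399
as a percentage: 0.263399 * 100 = 26.34%

Space savings = 1 - 26648/36177 = 26.34%


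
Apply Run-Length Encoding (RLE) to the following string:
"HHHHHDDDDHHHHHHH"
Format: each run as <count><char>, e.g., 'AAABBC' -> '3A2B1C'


Scanning runs left to right:
  i=0: run of 'H' x 5 -> '5H'
  i=5: run of 'D' x 4 -> '4D'
  i=9: run of 'H' x 7 -> '7H'

RLE = 5H4D7H


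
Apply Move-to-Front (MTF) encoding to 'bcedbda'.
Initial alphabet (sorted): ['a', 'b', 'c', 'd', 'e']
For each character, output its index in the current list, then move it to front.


MTF encoding:
'b': index 1 in ['a', 'b', 'c', 'd', 'e'] -> ['b', 'a', 'c', 'd', 'e']
'c': index 2 in ['b', 'a', 'c', 'd', 'e'] -> ['c', 'b', 'a', 'd', 'e']
'e': index 4 in ['c', 'b', 'a', 'd', 'e'] -> ['e', 'c', 'b', 'a', 'd']
'd': index 4 in ['e', 'c', 'b', 'a', 'd'] -> ['d', 'e', 'c', 'b', 'a']
'b': index 3 in ['d', 'e', 'c', 'b', 'a'] -> ['b', 'd', 'e', 'c', 'a']
'd': index 1 in ['b', 'd', 'e', 'c', 'a'] -> ['d', 'b', 'e', 'c', 'a']
'a': index 4 in ['d', 'b', 'e', 'c', 'a'] -> ['a', 'd', 'b', 'e', 'c']


Output: [1, 2, 4, 4, 3, 1, 4]


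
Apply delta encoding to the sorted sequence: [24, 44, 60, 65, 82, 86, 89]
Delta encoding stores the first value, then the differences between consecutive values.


First value: 24
Deltas:
  44 - 24 = 20
  60 - 44 = 16
  65 - 60 = 5
  82 - 65 = 17
  86 - 82 = 4
  89 - 86 = 3


Delta encoded: [24, 20, 16, 5, 17, 4, 3]


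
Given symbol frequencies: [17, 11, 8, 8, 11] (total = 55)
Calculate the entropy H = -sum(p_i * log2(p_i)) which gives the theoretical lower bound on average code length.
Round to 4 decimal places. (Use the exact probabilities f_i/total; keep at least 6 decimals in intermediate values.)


Per-symbol terms -p_i * log2(p_i) with p_i = f_i/55:
  p = 17/55 = 0.309091: log2(p) = -1.693897, -p*log2(p) = 0.523568
  p = 11/55 = 0.200000: log2(p) = -2.321928, -p*log2(p) = 0.464386
  p = 8/55 = 0.145455: log2(p) = -2.781360, -p*log2(p) = 0.404561
  p = 8/55 = 0.145455: log2(p) = -2.781360, -p*log2(p) = 0.404561
  p = 11/55 = 0.200000: log2(p) = -2.321928, -p*log2(p) = 0.464386
H = 0.523568 + 0.464386 + 0.404561 + 0.404561 + 0.464386 = 2.261462

H = 2.2615 bits/symbol


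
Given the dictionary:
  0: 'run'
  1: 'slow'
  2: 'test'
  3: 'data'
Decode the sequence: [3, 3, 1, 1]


Look up each index in the dictionary:
  3 -> 'data'
  3 -> 'data'
  1 -> 'slow'
  1 -> 'slow'

Decoded: "data data slow slow"


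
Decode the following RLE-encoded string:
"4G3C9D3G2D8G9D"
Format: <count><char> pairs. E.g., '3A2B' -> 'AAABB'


Expanding each <count><char> pair:
  4G -> 'GGGG'
  3C -> 'CCC'
  9D -> 'DDDDDDDDD'
  3G -> 'GGG'
  2D -> 'DD'
  8G -> 'GGGGGGGG'
  9D -> 'DDDDDDDDD'

Decoded = GGGGCCCDDDDDDDDDGGGDDGGGGGGGGDDDDDDDDD


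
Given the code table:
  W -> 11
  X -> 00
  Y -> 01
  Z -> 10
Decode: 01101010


Decoding:
01 -> Y
10 -> Z
10 -> Z
10 -> Z


Result: YZZZ


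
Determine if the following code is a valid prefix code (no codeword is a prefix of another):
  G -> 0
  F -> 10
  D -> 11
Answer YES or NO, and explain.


Checking each pair (does one codeword prefix another?):
  G='0' vs F='10': no prefix
  G='0' vs D='11': no prefix
  F='10' vs G='0': no prefix
  F='10' vs D='11': no prefix
  D='11' vs G='0': no prefix
  D='11' vs F='10': no prefix
No violation found over all pairs.

YES -- this is a valid prefix code. No codeword is a prefix of any other codeword.


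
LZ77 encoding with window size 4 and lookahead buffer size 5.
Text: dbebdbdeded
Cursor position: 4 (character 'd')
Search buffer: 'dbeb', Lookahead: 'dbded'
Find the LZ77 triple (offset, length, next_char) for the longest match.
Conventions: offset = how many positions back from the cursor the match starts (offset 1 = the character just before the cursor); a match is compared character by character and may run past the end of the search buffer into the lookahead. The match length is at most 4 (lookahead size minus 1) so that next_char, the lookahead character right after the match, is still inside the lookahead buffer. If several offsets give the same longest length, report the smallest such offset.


Try each offset into the search buffer:
  offset=1 (pos 3, char 'b'): match length 0
  offset=2 (pos 2, char 'e'): match length 0
  offset=3 (pos 1, char 'b'): match length 0
  offset=4 (pos 0, char 'd'): match length 2
Longest match has length 2 at offset 4.
next_char = character at position 4 + 2 = 6 -> 'd'

Best match: offset=4, length=2 (matching 'db' starting at position 0)
LZ77 triple: (4, 2, 'd')


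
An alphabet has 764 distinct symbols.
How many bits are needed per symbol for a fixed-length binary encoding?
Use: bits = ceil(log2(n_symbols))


log2(764) = 9.5774
Bracket: 2^9 = 512 < 764 <= 2^10 = 1024
So ceil(log2(764)) = 10

bits = ceil(log2(764)) = ceil(9.5774) = 10 bits


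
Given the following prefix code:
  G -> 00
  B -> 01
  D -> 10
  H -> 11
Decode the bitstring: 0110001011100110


Decoding step by step:
Bits 01 -> B
Bits 10 -> D
Bits 00 -> G
Bits 10 -> D
Bits 11 -> H
Bits 10 -> D
Bits 01 -> B
Bits 10 -> D


Decoded message: BDGDHDBD


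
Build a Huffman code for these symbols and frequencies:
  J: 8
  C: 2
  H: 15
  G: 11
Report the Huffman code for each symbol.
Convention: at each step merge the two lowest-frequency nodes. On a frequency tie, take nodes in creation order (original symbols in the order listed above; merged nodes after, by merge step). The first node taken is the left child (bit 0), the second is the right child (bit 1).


Huffman tree construction:
Step 1: Merge C(2) + J(8) = 10
Step 2: Merge (C+J)(10) + G(11) = 21
Step 3: Merge H(15) + ((C+J)+G)(21) = 36
Read each symbol's code off the tree from the root (left child = 0, right child = 1).

Codes:
  J: 101 (length 3)
  C: 100 (length 3)
  H: 0 (length 1)
  G: 11 (length 2)
Average code length: 67/36 = 1.8611 bits/symbol


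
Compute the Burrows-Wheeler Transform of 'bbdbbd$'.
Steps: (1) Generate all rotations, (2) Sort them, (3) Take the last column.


Rotations (sorted):
  0: $bbdbbd -> last char: d
  1: bbd$bbd -> last char: d
  2: bbdbbd$ -> last char: $
  3: bd$bbdb -> last char: b
  4: bdbbd$b -> last char: b
  5: d$bbdbb -> last char: b
  6: dbbd$bb -> last char: b


BWT = dd$bbbb


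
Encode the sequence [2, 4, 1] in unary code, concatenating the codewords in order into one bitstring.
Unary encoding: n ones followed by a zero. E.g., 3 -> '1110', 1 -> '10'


Encode each number as n ones followed by a terminating 0:
  2 -> 110 (3 bits)
  4 -> 11110 (5 bits)
  1 -> 10 (2 bits)
Total length = 3 + 5 + 2 = 10 bits.

Unary([2, 4, 1]) = 1101111010 (10 bits)


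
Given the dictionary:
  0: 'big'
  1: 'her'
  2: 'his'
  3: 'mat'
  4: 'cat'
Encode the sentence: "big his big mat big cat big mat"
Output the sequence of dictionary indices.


Look up each word in the dictionary:
  'big' -> 0
  'his' -> 2
  'big' -> 0
  'mat' -> 3
  'big' -> 0
  'cat' -> 4
  'big' -> 0
  'mat' -> 3

Encoded: [0, 2, 0, 3, 0, 4, 0, 3]


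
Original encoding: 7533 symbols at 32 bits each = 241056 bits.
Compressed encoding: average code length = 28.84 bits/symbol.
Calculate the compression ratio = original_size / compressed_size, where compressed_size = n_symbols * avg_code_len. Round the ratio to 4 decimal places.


original_size = n_symbols * orig_bits = 7533 * 32 = 241056 bits
compressed_size = n_symbols * avg_code_len = 7533 * 28.84 = 217251.72 bits
ratio = original_size / compressed_size = 241056 / 217251.72 = 1.1096

Compression ratio = 1.1096


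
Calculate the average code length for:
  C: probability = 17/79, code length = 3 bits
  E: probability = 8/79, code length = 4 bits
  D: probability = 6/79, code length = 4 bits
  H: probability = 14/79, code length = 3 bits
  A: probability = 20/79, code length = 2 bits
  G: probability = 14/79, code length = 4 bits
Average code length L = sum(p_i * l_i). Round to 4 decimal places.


Weighted contributions p_i * l_i:
  C: (17/79) * 3 = 51/79
  E: (8/79) * 4 = 32/79
  D: (6/79) * 4 = 24/79
  H: (14/79) * 3 = 42/79
  A: (20/79) * 2 = 40/79
  G: (14/79) * 4 = 56/79
Sum = (51 + 32 + 24 + 42 + 40 + 56)/79 = 245/79

L = 245/79 = 3.1013 bits/symbol


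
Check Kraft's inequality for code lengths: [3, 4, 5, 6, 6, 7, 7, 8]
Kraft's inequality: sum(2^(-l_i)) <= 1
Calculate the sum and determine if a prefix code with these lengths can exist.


Sum = 2^(-3) + 2^(-4) + 2^(-5) + 2^(-6) + 2^(-6) + 2^(-7) + 2^(-7) + 2^(-8)
    = 0.125 + 0.0625 + 0.03125 + 0.015625 + 0.015625 + 0.0078125 + 0.0078125 + 0.00390625
    = 69/256 = 0.26953125
Since 0.26953125 <= 1, Kraft's inequality IS satisfied.
A prefix code with these lengths CAN exist.

Kraft sum = 0.26953125. Satisfied.


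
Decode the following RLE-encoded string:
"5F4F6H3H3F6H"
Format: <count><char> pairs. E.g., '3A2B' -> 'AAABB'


Expanding each <count><char> pair:
  5F -> 'FFFFF'
  4F -> 'FFFF'
  6H -> 'HHHHHH'
  3H -> 'HHH'
  3F -> 'FFF'
  6H -> 'HHHHHH'

Decoded = FFFFFFFFFHHHHHHHHHFFFHHHHHH


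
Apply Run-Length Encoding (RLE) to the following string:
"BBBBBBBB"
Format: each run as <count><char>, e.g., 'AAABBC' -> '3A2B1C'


Scanning runs left to right:
  i=0: run of 'B' x 8 -> '8B'

RLE = 8B


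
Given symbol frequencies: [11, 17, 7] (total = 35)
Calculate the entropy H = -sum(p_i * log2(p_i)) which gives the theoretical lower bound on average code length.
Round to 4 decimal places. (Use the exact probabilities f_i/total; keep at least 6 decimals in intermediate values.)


Per-symbol terms -p_i * log2(p_i) with p_i = f_i/35:
  p = 11/35 = 0.314286: log2(p) = -1.669851, -p*log2(p) = 0.524810
  p = 17/35 = 0.485714: log2(p) = -1.041820, -p*log2(p) = 0.506027
  p = 7/35 = 0.200000: log2(p) = -2.321928, -p*log2(p) = 0.464386
H = 0.524810 + 0.506027 + 0.464386 = 1.495223

H = 1.4952 bits/symbol


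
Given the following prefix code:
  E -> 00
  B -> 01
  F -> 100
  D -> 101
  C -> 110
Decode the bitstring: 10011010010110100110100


Decoding step by step:
Bits 100 -> F
Bits 110 -> C
Bits 100 -> F
Bits 101 -> D
Bits 101 -> D
Bits 00 -> E
Bits 110 -> C
Bits 100 -> F


Decoded message: FCFDDECF


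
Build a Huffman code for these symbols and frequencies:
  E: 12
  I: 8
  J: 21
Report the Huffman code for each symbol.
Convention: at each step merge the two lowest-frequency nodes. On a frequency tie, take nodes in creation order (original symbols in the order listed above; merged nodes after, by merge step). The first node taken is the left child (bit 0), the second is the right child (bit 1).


Huffman tree construction:
Step 1: Merge I(8) + E(12) = 20
Step 2: Merge (I+E)(20) + J(21) = 41
Read each symbol's code off the tree from the root (left child = 0, right child = 1).

Codes:
  E: 01 (length 2)
  I: 00 (length 2)
  J: 1 (length 1)
Average code length: 61/41 = 1.4878 bits/symbol


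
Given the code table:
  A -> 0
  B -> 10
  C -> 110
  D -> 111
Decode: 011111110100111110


Decoding:
0 -> A
111 -> D
111 -> D
10 -> B
10 -> B
0 -> A
111 -> D
110 -> C


Result: ADDBBADC


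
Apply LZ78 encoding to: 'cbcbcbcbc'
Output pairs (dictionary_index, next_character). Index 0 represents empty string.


LZ78 encoding steps:
Dictionary: {0: ''}
Step 1: w='' (idx 0), next='c' -> output (0, 'c'), add 'c' as idx 1
Step 2: w='' (idx 0), next='b' -> output (0, 'b'), add 'b' as idx 2
Step 3: w='c' (idx 1), next='b' -> output (1, 'b'), add 'cb' as idx 3
Step 4: w='cb' (idx 3), next='c' -> output (3, 'c'), add 'cbc' as idx 4
Step 5: w='b' (idx 2), next='c' -> output (2, 'c'), add 'bc' as idx 5


Encoded: [(0, 'c'), (0, 'b'), (1, 'b'), (3, 'c'), (2, 'c')]


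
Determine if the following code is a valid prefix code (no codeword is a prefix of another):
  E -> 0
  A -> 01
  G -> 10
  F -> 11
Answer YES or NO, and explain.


Checking each pair (does one codeword prefix another?):
  E='0' vs A='01': prefix -- VIOLATION

NO -- this is NOT a valid prefix code. E (0) is a prefix of A (01).


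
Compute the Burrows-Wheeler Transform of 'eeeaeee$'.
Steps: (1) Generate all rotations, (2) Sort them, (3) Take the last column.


Rotations (sorted):
  0: $eeeaeee -> last char: e
  1: aeee$eee -> last char: e
  2: e$eeeaee -> last char: e
  3: eaeee$ee -> last char: e
  4: ee$eeeae -> last char: e
  5: eeaeee$e -> last char: e
  6: eee$eeea -> last char: a
  7: eeeaeee$ -> last char: $


BWT = eeeeeea$


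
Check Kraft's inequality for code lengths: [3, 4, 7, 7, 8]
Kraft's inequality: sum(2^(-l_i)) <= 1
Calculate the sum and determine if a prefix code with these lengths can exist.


Sum = 2^(-3) + 2^(-4) + 2^(-7) + 2^(-7) + 2^(-8)
    = 0.125 + 0.0625 + 0.0078125 + 0.0078125 + 0.00390625
    = 53/256 = 0.20703125
Since 0.20703125 <= 1, Kraft's inequality IS satisfied.
A prefix code with these lengths CAN exist.

Kraft sum = 0.20703125. Satisfied.


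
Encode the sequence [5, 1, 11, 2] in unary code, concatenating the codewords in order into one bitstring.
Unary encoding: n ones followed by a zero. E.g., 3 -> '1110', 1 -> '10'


Encode each number as n ones followed by a terminating 0:
  5 -> 111110 (6 bits)
  1 -> 10 (2 bits)
  11 -> 111111111110 (12 bits)
  2 -> 110 (3 bits)
Total length = 6 + 2 + 12 + 3 = 23 bits.

Unary([5, 1, 11, 2]) = 11111010111111111110110 (23 bits)


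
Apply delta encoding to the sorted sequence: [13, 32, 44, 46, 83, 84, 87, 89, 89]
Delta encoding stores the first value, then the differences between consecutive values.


First value: 13
Deltas:
  32 - 13 = 19
  44 - 32 = 12
  46 - 44 = 2
  83 - 46 = 37
  84 - 83 = 1
  87 - 84 = 3
  89 - 87 = 2
  89 - 89 = 0


Delta encoded: [13, 19, 12, 2, 37, 1, 3, 2, 0]


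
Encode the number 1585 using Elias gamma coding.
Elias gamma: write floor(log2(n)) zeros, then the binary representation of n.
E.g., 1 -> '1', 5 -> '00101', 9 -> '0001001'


num_bits = floor(log2(1585)) + 1 = 11
leading_zeros = num_bits - 1 = 10
binary(1585) = 11000110001

Elias gamma(1585) = '0000000000' + '11000110001' = 000000000011000110001 (21 bits)


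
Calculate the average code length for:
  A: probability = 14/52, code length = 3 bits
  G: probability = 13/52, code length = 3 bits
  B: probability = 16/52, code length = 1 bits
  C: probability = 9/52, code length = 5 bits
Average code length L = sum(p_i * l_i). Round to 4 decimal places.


Weighted contributions p_i * l_i:
  A: (14/52) * 3 = 42/52
  G: (13/52) * 3 = 39/52
  B: (16/52) * 1 = 16/52
  C: (9/52) * 5 = 45/52
Sum = (42 + 39 + 16 + 45)/52 = 142/52

L = 142/52 = 2.7308 bits/symbol


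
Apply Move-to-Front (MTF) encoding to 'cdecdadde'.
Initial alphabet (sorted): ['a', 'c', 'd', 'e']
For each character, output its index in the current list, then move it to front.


MTF encoding:
'c': index 1 in ['a', 'c', 'd', 'e'] -> ['c', 'a', 'd', 'e']
'd': index 2 in ['c', 'a', 'd', 'e'] -> ['d', 'c', 'a', 'e']
'e': index 3 in ['d', 'c', 'a', 'e'] -> ['e', 'd', 'c', 'a']
'c': index 2 in ['e', 'd', 'c', 'a'] -> ['c', 'e', 'd', 'a']
'd': index 2 in ['c', 'e', 'd', 'a'] -> ['d', 'c', 'e', 'a']
'a': index 3 in ['d', 'c', 'e', 'a'] -> ['a', 'd', 'c', 'e']
'd': index 1 in ['a', 'd', 'c', 'e'] -> ['d', 'a', 'c', 'e']
'd': index 0 in ['d', 'a', 'c', 'e'] -> ['d', 'a', 'c', 'e']
'e': index 3 in ['d', 'a', 'c', 'e'] -> ['e', 'd', 'a', 'c']


Output: [1, 2, 3, 2, 2, 3, 1, 0, 3]


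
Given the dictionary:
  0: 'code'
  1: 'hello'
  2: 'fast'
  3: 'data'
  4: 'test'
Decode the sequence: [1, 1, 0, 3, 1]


Look up each index in the dictionary:
  1 -> 'hello'
  1 -> 'hello'
  0 -> 'code'
  3 -> 'data'
  1 -> 'hello'

Decoded: "hello hello code data hello"


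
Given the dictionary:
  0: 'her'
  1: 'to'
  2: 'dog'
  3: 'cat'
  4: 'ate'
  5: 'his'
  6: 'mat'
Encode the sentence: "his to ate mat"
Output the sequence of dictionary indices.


Look up each word in the dictionary:
  'his' -> 5
  'to' -> 1
  'ate' -> 4
  'mat' -> 6

Encoded: [5, 1, 4, 6]


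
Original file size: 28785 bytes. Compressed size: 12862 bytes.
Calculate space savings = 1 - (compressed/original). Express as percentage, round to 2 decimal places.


ratio = compressed/original = 12862/28785 = 0.44683
savings = 1 - ratio = 1 - 0.44683 = 0.55317
as a percentage: 0.55317 * 100 = 55.32%

Space savings = 1 - 12862/28785 = 55.32%


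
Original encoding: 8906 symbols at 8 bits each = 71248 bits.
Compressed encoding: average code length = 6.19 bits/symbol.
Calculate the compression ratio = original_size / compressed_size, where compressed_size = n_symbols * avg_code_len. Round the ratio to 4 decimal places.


original_size = n_symbols * orig_bits = 8906 * 8 = 71248 bits
compressed_size = n_symbols * avg_code_len = 8906 * 6.19 = 55128.14 bits
ratio = original_size / compressed_size = 71248 / 55128.14 = 1.2924

Compression ratio = 1.2924


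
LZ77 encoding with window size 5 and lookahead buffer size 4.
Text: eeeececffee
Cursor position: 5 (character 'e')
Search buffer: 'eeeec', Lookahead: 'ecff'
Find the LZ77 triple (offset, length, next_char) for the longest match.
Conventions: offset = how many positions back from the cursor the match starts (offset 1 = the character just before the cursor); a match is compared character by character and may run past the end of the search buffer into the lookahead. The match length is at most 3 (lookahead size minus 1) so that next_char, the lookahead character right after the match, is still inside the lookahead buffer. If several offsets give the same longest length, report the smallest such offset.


Try each offset into the search buffer:
  offset=1 (pos 4, char 'c'): match length 0
  offset=2 (pos 3, char 'e'): match length 2
  offset=3 (pos 2, char 'e'): match length 1
  offset=4 (pos 1, char 'e'): match length 1
  offset=5 (pos 0, char 'e'): match length 1
Longest match has length 2 at offset 2.
next_char = character at position 5 + 2 = 7 -> 'f'

Best match: offset=2, length=2 (matching 'ec' starting at position 3)
LZ77 triple: (2, 2, 'f')


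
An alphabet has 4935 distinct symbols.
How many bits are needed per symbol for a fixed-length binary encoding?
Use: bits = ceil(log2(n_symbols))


log2(4935) = 12.2688
Bracket: 2^12 = 4096 < 4935 <= 2^13 = 8192
So ceil(log2(4935)) = 13

bits = ceil(log2(4935)) = ceil(12.2688) = 13 bits


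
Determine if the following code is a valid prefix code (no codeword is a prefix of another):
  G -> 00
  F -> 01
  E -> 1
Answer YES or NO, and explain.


Checking each pair (does one codeword prefix another?):
  G='00' vs F='01': no prefix
  G='00' vs E='1': no prefix
  F='01' vs G='00': no prefix
  F='01' vs E='1': no prefix
  E='1' vs G='00': no prefix
  E='1' vs F='01': no prefix
No violation found over all pairs.

YES -- this is a valid prefix code. No codeword is a prefix of any other codeword.


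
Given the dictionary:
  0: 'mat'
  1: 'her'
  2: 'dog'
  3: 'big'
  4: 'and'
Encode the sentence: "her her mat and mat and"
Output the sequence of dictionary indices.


Look up each word in the dictionary:
  'her' -> 1
  'her' -> 1
  'mat' -> 0
  'and' -> 4
  'mat' -> 0
  'and' -> 4

Encoded: [1, 1, 0, 4, 0, 4]


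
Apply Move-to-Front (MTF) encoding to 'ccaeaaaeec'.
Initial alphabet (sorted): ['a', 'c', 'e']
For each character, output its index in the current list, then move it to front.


MTF encoding:
'c': index 1 in ['a', 'c', 'e'] -> ['c', 'a', 'e']
'c': index 0 in ['c', 'a', 'e'] -> ['c', 'a', 'e']
'a': index 1 in ['c', 'a', 'e'] -> ['a', 'c', 'e']
'e': index 2 in ['a', 'c', 'e'] -> ['e', 'a', 'c']
'a': index 1 in ['e', 'a', 'c'] -> ['a', 'e', 'c']
'a': index 0 in ['a', 'e', 'c'] -> ['a', 'e', 'c']
'a': index 0 in ['a', 'e', 'c'] -> ['a', 'e', 'c']
'e': index 1 in ['a', 'e', 'c'] -> ['e', 'a', 'c']
'e': index 0 in ['e', 'a', 'c'] -> ['e', 'a', 'c']
'c': index 2 in ['e', 'a', 'c'] -> ['c', 'e', 'a']


Output: [1, 0, 1, 2, 1, 0, 0, 1, 0, 2]


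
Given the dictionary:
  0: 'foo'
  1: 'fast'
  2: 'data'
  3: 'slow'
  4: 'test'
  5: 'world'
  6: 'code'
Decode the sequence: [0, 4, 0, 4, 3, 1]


Look up each index in the dictionary:
  0 -> 'foo'
  4 -> 'test'
  0 -> 'foo'
  4 -> 'test'
  3 -> 'slow'
  1 -> 'fast'

Decoded: "foo test foo test slow fast"


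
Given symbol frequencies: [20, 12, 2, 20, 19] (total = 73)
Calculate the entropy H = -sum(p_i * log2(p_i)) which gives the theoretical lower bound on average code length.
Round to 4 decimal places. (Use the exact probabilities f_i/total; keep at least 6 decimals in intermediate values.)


Per-symbol terms -p_i * log2(p_i) with p_i = f_i/73:
  p = 20/73 = 0.273973: log2(p) = -1.867896, -p*log2(p) = 0.511752
  p = 12/73 = 0.164384: log2(p) = -2.604862, -p*log2(p) = 0.428197
  p = 2/73 = 0.027397: log2(p) = -5.189825, -p*log2(p) = 0.142187
  p = 20/73 = 0.273973: log2(p) = -1.867896, -p*log2(p) = 0.511752
  p = 19/73 = 0.260274: log2(p) = -1.941897, -p*log2(p) = 0.505425
H = 0.511752 + 0.428197 + 0.142187 + 0.511752 + 0.505425 = 2.099313

H = 2.0993 bits/symbol
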